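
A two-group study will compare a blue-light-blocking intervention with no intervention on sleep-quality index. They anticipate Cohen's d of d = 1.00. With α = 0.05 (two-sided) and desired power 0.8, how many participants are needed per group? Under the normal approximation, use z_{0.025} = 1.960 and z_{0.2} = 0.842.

n = 16 per group

For two independent groups with equal n: n = 2·((z_{α/2} + z_β) / d)².
z_{α/2} + z_β = 1.960 + 0.842 = 2.802.
n = 2 × (2.802 / 1.00)² = 2 × 2.802² = 2 × 7.85 = 15.7.
Round up to the next whole participant.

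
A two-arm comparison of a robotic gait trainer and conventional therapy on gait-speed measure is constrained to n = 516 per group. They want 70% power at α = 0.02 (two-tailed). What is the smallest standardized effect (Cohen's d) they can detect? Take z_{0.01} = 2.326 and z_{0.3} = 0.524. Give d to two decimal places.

For two independent groups of n = 516 each: d_min = (z_{α/2} + z_β)·√(2/n).
z-sum = 2.326 + 0.524 = 2.850.
d_min = 2.850 × √(2/516) = 2.850 × 0.0623 = 0.177.

d_min ≈ 0.18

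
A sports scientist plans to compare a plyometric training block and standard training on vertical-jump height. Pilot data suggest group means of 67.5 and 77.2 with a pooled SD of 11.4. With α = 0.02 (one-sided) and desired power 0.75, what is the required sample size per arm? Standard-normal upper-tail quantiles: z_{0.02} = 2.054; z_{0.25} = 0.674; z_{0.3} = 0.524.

Cohen's d = |M₁ − M₂| / SD_pooled = |67.5 − 77.2| / 11.4 = 9.7 / 11.4 = 0.851.
For two independent groups with equal n: n = 2·((z_{α} + z_β) / d)².
z_{α} + z_β = 2.054 + 0.674 = 2.728.
n = 2 × (2.728 / 0.851)² = 2 × 3.206² = 2 × 10.28 = 20.6.
Round up to the next whole participant.

n = 21 per group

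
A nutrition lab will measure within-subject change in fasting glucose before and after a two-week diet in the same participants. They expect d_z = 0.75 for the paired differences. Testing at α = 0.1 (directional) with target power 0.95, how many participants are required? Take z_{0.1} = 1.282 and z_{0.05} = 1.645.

For a paired (one-sample on differences) test: n = ((z_{α} + z_β) / d)².
z_{α} + z_β = 1.282 + 1.645 = 2.927.
n = (2.927 / 0.75)² = 3.903² = 15.23.
Round up.

n = 16 pairs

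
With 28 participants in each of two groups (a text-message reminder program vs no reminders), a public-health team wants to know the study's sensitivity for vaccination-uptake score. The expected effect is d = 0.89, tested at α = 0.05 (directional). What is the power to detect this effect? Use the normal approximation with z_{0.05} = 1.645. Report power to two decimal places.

For two equal groups, power = Φ(d·√(n/2) − z_{α}).
d·√(n/2) = 0.89 × √(28/2) = 0.89 × 3.742 = 3.330.
z_β = 3.330 − 1.645 = 1.685.
Power = Φ(1.685) = 0.954.

power ≈ 0.95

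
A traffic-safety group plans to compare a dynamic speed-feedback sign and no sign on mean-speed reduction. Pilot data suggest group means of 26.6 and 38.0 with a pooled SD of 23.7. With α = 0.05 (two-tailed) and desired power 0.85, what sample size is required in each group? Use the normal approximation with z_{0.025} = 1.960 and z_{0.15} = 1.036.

Cohen's d = |M₁ − M₂| / SD_pooled = |26.6 − 38.0| / 23.7 = 11.4 / 23.7 = 0.481.
For two independent groups with equal n: n = 2·((z_{α/2} + z_β) / d)².
z_{α/2} + z_β = 1.960 + 1.036 = 2.996.
n = 2 × (2.996 / 0.481)² = 2 × 6.229² = 2 × 38.80 = 77.6.
Round up to the next whole participant.

n = 78 per group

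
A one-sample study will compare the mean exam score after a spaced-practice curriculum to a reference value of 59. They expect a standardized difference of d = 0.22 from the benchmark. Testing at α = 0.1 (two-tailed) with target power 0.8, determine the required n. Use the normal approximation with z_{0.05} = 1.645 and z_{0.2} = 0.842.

For a one-sample test: n = ((z_{α/2} + z_β) / d)².
z_{α/2} + z_β = 1.645 + 0.842 = 2.487.
n = (2.487 / 0.22)² = 11.305² = 127.79.
Round up.

n = 128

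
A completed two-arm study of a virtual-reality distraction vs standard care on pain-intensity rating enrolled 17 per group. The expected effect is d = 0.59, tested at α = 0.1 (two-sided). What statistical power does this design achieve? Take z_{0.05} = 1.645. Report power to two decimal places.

For two equal groups, power = Φ(d·√(n/2) − z_{α/2}).
d·√(n/2) = 0.59 × √(17/2) = 0.59 × 2.915 = 1.720.
z_β = 1.720 − 1.645 = 0.075.
Power = Φ(0.075) = 0.530.

power ≈ 0.53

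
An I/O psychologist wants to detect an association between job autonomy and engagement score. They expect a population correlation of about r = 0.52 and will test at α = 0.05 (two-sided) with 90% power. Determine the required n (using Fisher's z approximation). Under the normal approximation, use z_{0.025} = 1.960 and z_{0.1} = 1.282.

Fisher's z: C = ½·ln((1+r)/(1−r)) = ½·ln(3.1667) = 0.5763.
n = ((z_{α/2} + z_β)/C)² + 3.
(1.960 + 1.282) / 0.5763 = 3.242 / 0.5763 = 5.626.
n = 5.626² + 3 = 31.65 + 3 = 34.6.
Round up.

n = 35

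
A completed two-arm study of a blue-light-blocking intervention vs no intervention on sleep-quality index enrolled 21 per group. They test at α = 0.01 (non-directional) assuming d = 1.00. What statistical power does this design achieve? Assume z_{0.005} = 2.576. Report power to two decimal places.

power ≈ 0.75

For two equal groups, power = Φ(d·√(n/2) − z_{α/2}).
d·√(n/2) = 1.00 × √(21/2) = 1.00 × 3.240 = 3.240.
z_β = 3.240 − 2.576 = 0.664.
Power = Φ(0.664) = 0.747.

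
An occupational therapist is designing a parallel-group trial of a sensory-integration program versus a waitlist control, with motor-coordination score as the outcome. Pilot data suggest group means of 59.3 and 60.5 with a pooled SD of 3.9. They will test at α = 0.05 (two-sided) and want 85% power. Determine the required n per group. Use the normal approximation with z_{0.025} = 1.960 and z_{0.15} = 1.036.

Cohen's d = |M₁ − M₂| / SD_pooled = |59.3 − 60.5| / 3.9 = 1.2 / 3.9 = 0.308.
For two independent groups with equal n: n = 2·((z_{α/2} + z_β) / d)².
z_{α/2} + z_β = 1.960 + 1.036 = 2.996.
n = 2 × (2.996 / 0.308)² = 2 × 9.727² = 2 × 94.62 = 189.2.
Round up to the next whole participant.

n = 190 per group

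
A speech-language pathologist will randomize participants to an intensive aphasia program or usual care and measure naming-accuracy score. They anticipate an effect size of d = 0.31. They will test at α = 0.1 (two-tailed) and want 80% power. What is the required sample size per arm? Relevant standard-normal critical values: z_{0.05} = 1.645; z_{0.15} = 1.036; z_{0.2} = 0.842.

n = 129 per group

For two independent groups with equal n: n = 2·((z_{α/2} + z_β) / d)².
z_{α/2} + z_β = 1.645 + 0.842 = 2.487.
n = 2 × (2.487 / 0.31)² = 2 × 8.023² = 2 × 64.36 = 128.7.
Round up to the next whole participant.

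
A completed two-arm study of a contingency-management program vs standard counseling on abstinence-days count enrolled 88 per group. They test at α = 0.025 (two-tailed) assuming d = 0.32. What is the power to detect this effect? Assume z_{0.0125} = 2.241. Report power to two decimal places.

For two equal groups, power = Φ(d·√(n/2) − z_{α/2}).
d·√(n/2) = 0.32 × √(88/2) = 0.32 × 6.633 = 2.123.
z_β = 2.123 − 2.241 = -0.118.
Power = Φ(-0.118) = 0.453.

power ≈ 0.45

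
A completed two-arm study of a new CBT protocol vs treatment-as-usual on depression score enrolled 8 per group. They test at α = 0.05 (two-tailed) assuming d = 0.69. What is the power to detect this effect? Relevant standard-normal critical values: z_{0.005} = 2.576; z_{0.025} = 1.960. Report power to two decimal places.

For two equal groups, power = Φ(d·√(n/2) − z_{α/2}).
d·√(n/2) = 0.69 × √(8/2) = 0.69 × 2.000 = 1.380.
z_β = 1.380 − 1.960 = -0.580.
Power = Φ(-0.580) = 0.281.

power ≈ 0.28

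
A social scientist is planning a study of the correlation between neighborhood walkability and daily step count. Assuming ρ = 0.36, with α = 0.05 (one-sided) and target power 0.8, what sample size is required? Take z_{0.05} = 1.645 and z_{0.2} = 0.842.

n = 47

Fisher's z: C = ½·ln((1+r)/(1−r)) = ½·ln(2.1250) = 0.3769.
n = ((z_{α} + z_β)/C)² + 3.
(1.645 + 0.842) / 0.3769 = 2.487 / 0.3769 = 6.599.
n = 6.599² + 3 = 43.54 + 3 = 46.5.
Round up.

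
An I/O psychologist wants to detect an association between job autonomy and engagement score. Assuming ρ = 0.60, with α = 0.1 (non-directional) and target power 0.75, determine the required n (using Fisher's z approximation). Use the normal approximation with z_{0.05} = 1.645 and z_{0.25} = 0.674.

n = 15

Fisher's z: C = ½·ln((1+r)/(1−r)) = ½·ln(4.0000) = 0.6931.
n = ((z_{α/2} + z_β)/C)² + 3.
(1.645 + 0.674) / 0.6931 = 2.319 / 0.6931 = 3.346.
n = 3.346² + 3 = 11.19 + 3 = 14.2.
Round up.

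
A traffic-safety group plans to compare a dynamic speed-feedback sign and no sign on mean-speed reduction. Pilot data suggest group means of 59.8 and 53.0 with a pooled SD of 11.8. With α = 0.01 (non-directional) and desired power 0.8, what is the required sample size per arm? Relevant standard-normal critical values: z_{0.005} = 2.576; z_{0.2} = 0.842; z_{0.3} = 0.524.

Cohen's d = |M₁ − M₂| / SD_pooled = |59.8 − 53.0| / 11.8 = 6.8 / 11.8 = 0.576.
For two independent groups with equal n: n = 2·((z_{α/2} + z_β) / d)².
z_{α/2} + z_β = 2.576 + 0.842 = 3.418.
n = 2 × (3.418 / 0.576)² = 2 × 5.934² = 2 × 35.21 = 70.4.
Round up to the next whole participant.

n = 71 per group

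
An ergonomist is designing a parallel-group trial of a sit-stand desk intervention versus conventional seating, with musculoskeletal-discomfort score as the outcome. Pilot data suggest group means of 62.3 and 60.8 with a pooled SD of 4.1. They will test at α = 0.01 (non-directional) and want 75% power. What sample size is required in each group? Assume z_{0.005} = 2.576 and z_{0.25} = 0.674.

Cohen's d = |M₁ − M₂| / SD_pooled = |62.3 − 60.8| / 4.1 = 1.5 / 4.1 = 0.366.
For two independent groups with equal n: n = 2·((z_{α/2} + z_β) / d)².
z_{α/2} + z_β = 2.576 + 0.674 = 3.250.
n = 2 × (3.250 / 0.366)² = 2 × 8.880² = 2 × 78.85 = 157.7.
Round up to the next whole participant.

n = 158 per group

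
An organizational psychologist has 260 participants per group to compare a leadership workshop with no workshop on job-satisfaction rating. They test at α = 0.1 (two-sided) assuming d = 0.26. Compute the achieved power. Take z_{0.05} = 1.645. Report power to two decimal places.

For two equal groups, power = Φ(d·√(n/2) − z_{α/2}).
d·√(n/2) = 0.26 × √(260/2) = 0.26 × 11.402 = 2.964.
z_β = 2.964 − 1.645 = 1.319.
Power = Φ(1.319) = 0.906.

power ≈ 0.91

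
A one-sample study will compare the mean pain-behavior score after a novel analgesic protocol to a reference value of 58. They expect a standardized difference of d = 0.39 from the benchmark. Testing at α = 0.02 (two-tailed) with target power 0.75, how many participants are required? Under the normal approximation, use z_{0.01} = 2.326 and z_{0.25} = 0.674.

For a one-sample test: n = ((z_{α/2} + z_β) / d)².
z_{α/2} + z_β = 2.326 + 0.674 = 3.000.
n = (3.000 / 0.39)² = 7.692² = 59.17.
Round up.

n = 60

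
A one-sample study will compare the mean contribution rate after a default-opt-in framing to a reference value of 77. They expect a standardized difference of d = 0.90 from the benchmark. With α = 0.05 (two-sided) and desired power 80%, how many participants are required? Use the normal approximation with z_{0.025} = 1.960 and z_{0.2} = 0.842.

For a one-sample test: n = ((z_{α/2} + z_β) / d)².
z_{α/2} + z_β = 1.960 + 0.842 = 2.802.
n = (2.802 / 0.90)² = 3.113² = 9.69.
Round up.

n = 10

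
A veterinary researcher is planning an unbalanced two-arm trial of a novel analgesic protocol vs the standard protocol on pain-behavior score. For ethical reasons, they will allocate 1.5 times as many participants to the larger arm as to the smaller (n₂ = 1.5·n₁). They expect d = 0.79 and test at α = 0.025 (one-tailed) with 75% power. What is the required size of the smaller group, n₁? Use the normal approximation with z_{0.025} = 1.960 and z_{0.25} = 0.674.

n₁ = 19

With allocation ratio k = n₂/n₁ = 1.5, Var(x̄₁−x̄₂) = σ²(1/n₁ + 1/(k·n₁)) = σ²·(k+1)/(k·n₁).
So n₁ = (1 + 1/k)·((z_{α} + z_β)/d)² = 1.667 × (2.634/0.79)².
n₁ = 1.667 × 11.12 = 18.5.
Round up: n₁ = 19, giving n₂ = ⌈1.5 × 19⌉ = ⌈28.5⌉ = 29.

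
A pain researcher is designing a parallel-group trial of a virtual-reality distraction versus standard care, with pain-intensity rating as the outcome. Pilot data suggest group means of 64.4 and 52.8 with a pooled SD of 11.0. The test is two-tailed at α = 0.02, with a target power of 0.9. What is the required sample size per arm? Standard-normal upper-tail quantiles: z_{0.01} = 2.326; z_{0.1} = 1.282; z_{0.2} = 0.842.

Cohen's d = |M₁ − M₂| / SD_pooled = |64.4 − 52.8| / 11.0 = 11.6 / 11.0 = 1.055.
For two independent groups with equal n: n = 2·((z_{α/2} + z_β) / d)².
z_{α/2} + z_β = 2.326 + 1.282 = 3.608.
n = 2 × (3.608 / 1.055)² = 2 × 3.420² = 2 × 11.70 = 23.4.
Round up to the next whole participant.

n = 24 per group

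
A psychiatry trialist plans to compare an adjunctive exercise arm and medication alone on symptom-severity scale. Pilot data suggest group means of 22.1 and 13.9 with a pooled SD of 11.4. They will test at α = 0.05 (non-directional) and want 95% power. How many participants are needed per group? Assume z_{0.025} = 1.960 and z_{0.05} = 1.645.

n = 51 per group

Cohen's d = |M₁ − M₂| / SD_pooled = |22.1 − 13.9| / 11.4 = 8.2 / 11.4 = 0.719.
For two independent groups with equal n: n = 2·((z_{α/2} + z_β) / d)².
z_{α/2} + z_β = 1.960 + 1.645 = 3.605.
n = 2 × (3.605 / 0.719)² = 2 × 5.014² = 2 × 25.14 = 50.3.
Round up to the next whole participant.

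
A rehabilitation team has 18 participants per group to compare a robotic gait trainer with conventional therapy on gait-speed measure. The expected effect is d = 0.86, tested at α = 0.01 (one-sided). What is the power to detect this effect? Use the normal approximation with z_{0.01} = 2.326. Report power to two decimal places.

For two equal groups, power = Φ(d·√(n/2) − z_{α}).
d·√(n/2) = 0.86 × √(18/2) = 0.86 × 3.000 = 2.580.
z_β = 2.580 − 2.326 = 0.254.
Power = Φ(0.254) = 0.600.

power ≈ 0.60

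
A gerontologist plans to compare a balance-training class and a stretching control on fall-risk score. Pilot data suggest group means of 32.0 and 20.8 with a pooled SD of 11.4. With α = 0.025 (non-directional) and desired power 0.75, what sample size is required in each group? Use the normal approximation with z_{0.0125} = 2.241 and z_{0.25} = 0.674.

Cohen's d = |M₁ − M₂| / SD_pooled = |32.0 − 20.8| / 11.4 = 11.2 / 11.4 = 0.982.
For two independent groups with equal n: n = 2·((z_{α/2} + z_β) / d)².
z_{α/2} + z_β = 2.241 + 0.674 = 2.915.
n = 2 × (2.915 / 0.982)² = 2 × 2.968² = 2 × 8.81 = 17.6.
Round up to the next whole participant.

n = 18 per group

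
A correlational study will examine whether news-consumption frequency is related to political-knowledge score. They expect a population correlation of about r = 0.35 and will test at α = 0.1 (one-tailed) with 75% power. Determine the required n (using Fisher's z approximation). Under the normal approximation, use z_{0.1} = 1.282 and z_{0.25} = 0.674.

Fisher's z: C = ½·ln((1+r)/(1−r)) = ½·ln(2.0769) = 0.3654.
n = ((z_{α} + z_β)/C)² + 3.
(1.282 + 0.674) / 0.3654 = 1.956 / 0.3654 = 5.353.
n = 5.353² + 3 = 28.66 + 3 = 31.7.
Round up.

n = 32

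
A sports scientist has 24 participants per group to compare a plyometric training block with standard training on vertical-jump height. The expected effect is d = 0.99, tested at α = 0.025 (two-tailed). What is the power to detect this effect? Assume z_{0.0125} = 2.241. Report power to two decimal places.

power ≈ 0.88

For two equal groups, power = Φ(d·√(n/2) − z_{α/2}).
d·√(n/2) = 0.99 × √(24/2) = 0.99 × 3.464 = 3.429.
z_β = 3.429 − 2.241 = 1.188.
Power = Φ(1.188) = 0.883.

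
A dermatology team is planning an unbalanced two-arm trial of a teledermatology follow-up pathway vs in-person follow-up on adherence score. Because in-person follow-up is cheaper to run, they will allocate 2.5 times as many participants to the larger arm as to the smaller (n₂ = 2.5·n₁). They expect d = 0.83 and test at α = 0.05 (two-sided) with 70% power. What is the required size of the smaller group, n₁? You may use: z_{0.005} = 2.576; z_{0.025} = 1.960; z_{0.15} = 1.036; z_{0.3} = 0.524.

n₁ = 13

With allocation ratio k = n₂/n₁ = 2.5, Var(x̄₁−x̄₂) = σ²(1/n₁ + 1/(k·n₁)) = σ²·(k+1)/(k·n₁).
So n₁ = (1 + 1/k)·((z_{α/2} + z_β)/d)² = 1.400 × (2.484/0.83)².
n₁ = 1.400 × 8.96 = 12.5.
Round up: n₁ = 13, giving n₂ = ⌈2.5 × 13⌉ = ⌈32.5⌉ = 33.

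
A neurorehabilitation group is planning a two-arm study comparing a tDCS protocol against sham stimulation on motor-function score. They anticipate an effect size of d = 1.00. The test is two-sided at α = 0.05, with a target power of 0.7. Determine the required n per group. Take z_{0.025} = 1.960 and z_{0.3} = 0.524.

For two independent groups with equal n: n = 2·((z_{α/2} + z_β) / d)².
z_{α/2} + z_β = 1.960 + 0.524 = 2.484.
n = 2 × (2.484 / 1.00)² = 2 × 2.484² = 2 × 6.17 = 12.3.
Round up to the next whole participant.

n = 13 per group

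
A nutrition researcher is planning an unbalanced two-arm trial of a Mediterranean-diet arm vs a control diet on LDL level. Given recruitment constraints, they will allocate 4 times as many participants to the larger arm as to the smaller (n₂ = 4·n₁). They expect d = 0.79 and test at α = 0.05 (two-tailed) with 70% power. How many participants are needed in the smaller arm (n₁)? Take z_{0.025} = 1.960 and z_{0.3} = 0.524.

n₁ = 13

With allocation ratio k = n₂/n₁ = 4, Var(x̄₁−x̄₂) = σ²(1/n₁ + 1/(k·n₁)) = σ²·(k+1)/(k·n₁).
So n₁ = (1 + 1/k)·((z_{α/2} + z_β)/d)² = 1.250 × (2.484/0.79)².
n₁ = 1.250 × 9.89 = 12.4.
Round up: n₁ = 13, giving n₂ = 4 × 13 = 52.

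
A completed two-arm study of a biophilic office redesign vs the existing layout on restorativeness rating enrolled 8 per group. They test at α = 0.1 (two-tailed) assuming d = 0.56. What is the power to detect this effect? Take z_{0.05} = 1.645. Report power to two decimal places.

power ≈ 0.30

For two equal groups, power = Φ(d·√(n/2) − z_{α/2}).
d·√(n/2) = 0.56 × √(8/2) = 0.56 × 2.000 = 1.120.
z_β = 1.120 − 1.645 = -0.525.
Power = Φ(-0.525) = 0.300.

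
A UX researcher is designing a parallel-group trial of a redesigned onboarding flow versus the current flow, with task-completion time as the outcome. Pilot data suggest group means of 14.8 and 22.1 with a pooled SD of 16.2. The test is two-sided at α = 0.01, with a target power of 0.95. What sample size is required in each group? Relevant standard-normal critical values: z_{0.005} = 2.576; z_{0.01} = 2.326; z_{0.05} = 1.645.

Cohen's d = |M₁ − M₂| / SD_pooled = |14.8 − 22.1| / 16.2 = 7.3 / 16.2 = 0.451.
For two independent groups with equal n: n = 2·((z_{α/2} + z_β) / d)².
z_{α/2} + z_β = 2.576 + 1.645 = 4.221.
n = 2 × (4.221 / 0.451)² = 2 × 9.359² = 2 × 87.59 = 175.2.
Round up to the next whole participant.

n = 176 per group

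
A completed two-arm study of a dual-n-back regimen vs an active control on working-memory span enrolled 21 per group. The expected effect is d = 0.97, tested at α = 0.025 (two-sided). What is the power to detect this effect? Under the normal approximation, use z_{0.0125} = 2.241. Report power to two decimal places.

For two equal groups, power = Φ(d·√(n/2) − z_{α/2}).
d·√(n/2) = 0.97 × √(21/2) = 0.97 × 3.240 = 3.143.
z_β = 3.143 − 2.241 = 0.902.
Power = Φ(0.902) = 0.817.

power ≈ 0.82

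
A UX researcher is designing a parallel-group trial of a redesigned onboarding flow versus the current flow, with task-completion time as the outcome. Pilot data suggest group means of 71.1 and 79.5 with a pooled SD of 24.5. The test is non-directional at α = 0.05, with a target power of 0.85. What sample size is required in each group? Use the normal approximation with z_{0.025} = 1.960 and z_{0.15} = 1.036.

Cohen's d = |M₁ − M₂| / SD_pooled = |71.1 − 79.5| / 24.5 = 8.4 / 24.5 = 0.343.
For two independent groups with equal n: n = 2·((z_{α/2} + z_β) / d)².
z_{α/2} + z_β = 1.960 + 1.036 = 2.996.
n = 2 × (2.996 / 0.343)² = 2 × 8.735² = 2 × 76.29 = 152.6.
Round up to the next whole participant.

n = 153 per group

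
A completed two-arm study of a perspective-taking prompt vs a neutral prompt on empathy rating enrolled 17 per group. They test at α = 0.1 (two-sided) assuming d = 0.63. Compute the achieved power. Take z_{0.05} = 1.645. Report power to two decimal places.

power ≈ 0.58

For two equal groups, power = Φ(d·√(n/2) − z_{α/2}).
d·√(n/2) = 0.63 × √(17/2) = 0.63 × 2.915 = 1.837.
z_β = 1.837 − 1.645 = 0.192.
Power = Φ(0.192) = 0.576.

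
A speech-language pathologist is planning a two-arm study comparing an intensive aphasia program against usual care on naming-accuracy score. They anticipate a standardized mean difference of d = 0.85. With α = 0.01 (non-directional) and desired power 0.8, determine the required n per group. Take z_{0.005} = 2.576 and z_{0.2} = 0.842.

For two independent groups with equal n: n = 2·((z_{α/2} + z_β) / d)².
z_{α/2} + z_β = 2.576 + 0.842 = 3.418.
n = 2 × (3.418 / 0.85)² = 2 × 4.021² = 2 × 16.17 = 32.3.
Round up to the next whole participant.

n = 33 per group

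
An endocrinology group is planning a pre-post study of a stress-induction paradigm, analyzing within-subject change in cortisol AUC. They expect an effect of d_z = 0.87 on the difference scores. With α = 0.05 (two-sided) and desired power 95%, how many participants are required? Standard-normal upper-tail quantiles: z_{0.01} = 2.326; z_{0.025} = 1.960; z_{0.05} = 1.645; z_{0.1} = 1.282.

For a paired (one-sample on differences) test: n = ((z_{α/2} + z_β) / d)².
z_{α/2} + z_β = 1.960 + 1.645 = 3.605.
n = (3.605 / 0.87)² = 4.144² = 17.17.
Round up.

n = 18 pairs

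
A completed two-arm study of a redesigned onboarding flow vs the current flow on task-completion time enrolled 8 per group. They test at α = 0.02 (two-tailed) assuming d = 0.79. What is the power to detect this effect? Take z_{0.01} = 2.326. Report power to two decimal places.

power ≈ 0.23

For two equal groups, power = Φ(d·√(n/2) − z_{α/2}).
d·√(n/2) = 0.79 × √(8/2) = 0.79 × 2.000 = 1.580.
z_β = 1.580 − 2.326 = -0.746.
Power = Φ(-0.746) = 0.228.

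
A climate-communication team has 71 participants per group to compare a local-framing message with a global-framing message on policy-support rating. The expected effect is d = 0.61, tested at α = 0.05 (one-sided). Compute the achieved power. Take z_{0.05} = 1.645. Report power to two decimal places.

power ≈ 0.98

For two equal groups, power = Φ(d·√(n/2) − z_{α}).
d·√(n/2) = 0.61 × √(71/2) = 0.61 × 5.958 = 3.634.
z_β = 3.634 − 1.645 = 1.989.
Power = Φ(1.989) = 0.977.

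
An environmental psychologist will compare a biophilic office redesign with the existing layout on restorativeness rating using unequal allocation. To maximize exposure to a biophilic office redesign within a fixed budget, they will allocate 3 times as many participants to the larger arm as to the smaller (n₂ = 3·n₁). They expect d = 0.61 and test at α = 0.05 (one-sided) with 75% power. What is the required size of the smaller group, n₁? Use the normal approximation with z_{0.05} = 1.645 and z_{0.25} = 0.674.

n₁ = 20

With allocation ratio k = n₂/n₁ = 3, Var(x̄₁−x̄₂) = σ²(1/n₁ + 1/(k·n₁)) = σ²·(k+1)/(k·n₁).
So n₁ = (1 + 1/k)·((z_{α} + z_β)/d)² = 1.333 × (2.319/0.61)².
n₁ = 1.333 × 14.45 = 19.3.
Round up: n₁ = 20, giving n₂ = 3 × 20 = 60.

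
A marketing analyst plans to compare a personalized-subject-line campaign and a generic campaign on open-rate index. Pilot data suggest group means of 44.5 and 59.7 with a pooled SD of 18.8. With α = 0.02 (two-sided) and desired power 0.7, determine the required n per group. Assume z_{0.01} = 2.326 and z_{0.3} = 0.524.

n = 25 per group

Cohen's d = |M₁ − M₂| / SD_pooled = |44.5 − 59.7| / 18.8 = 15.2 / 18.8 = 0.809.
For two independent groups with equal n: n = 2·((z_{α/2} + z_β) / d)².
z_{α/2} + z_β = 2.326 + 0.524 = 2.850.
n = 2 × (2.850 / 0.809)² = 2 × 3.523² = 2 × 12.41 = 24.8.
Round up to the next whole participant.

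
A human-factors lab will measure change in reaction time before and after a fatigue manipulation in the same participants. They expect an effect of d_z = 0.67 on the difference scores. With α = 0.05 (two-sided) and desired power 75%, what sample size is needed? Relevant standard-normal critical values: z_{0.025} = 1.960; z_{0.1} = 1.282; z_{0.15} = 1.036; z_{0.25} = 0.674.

n = 16 pairs

For a paired (one-sample on differences) test: n = ((z_{α/2} + z_β) / d)².
z_{α/2} + z_β = 1.960 + 0.674 = 2.634.
n = (2.634 / 0.67)² = 3.931² = 15.46.
Round up.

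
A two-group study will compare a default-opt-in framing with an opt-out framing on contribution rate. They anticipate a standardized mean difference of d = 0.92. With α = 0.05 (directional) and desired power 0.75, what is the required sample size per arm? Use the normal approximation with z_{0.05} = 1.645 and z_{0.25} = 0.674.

For two independent groups with equal n: n = 2·((z_{α} + z_β) / d)².
z_{α} + z_β = 1.645 + 0.674 = 2.319.
n = 2 × (2.319 / 0.92)² = 2 × 2.521² = 2 × 6.35 = 12.7.
Round up to the next whole participant.

n = 13 per group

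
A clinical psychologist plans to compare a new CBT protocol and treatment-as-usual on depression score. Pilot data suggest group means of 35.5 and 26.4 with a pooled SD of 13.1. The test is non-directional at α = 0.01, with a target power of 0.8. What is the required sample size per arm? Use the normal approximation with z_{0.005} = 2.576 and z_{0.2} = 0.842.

n = 49 per group

Cohen's d = |M₁ − M₂| / SD_pooled = |35.5 − 26.4| / 13.1 = 9.1 / 13.1 = 0.695.
For two independent groups with equal n: n = 2·((z_{α/2} + z_β) / d)².
z_{α/2} + z_β = 2.576 + 0.842 = 3.418.
n = 2 × (3.418 / 0.695)² = 2 × 4.918² = 2 × 24.19 = 48.4.
Round up to the next whole participant.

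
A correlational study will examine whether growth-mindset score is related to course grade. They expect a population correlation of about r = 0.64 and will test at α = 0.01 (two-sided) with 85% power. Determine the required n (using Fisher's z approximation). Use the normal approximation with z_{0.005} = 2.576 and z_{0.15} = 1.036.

Fisher's z: C = ½·ln((1+r)/(1−r)) = ½·ln(4.5556) = 0.7582.
n = ((z_{α/2} + z_β)/C)² + 3.
(2.576 + 1.036) / 0.7582 = 3.612 / 0.7582 = 4.764.
n = 4.764² + 3 = 22.69 + 3 = 25.7.
Round up.

n = 26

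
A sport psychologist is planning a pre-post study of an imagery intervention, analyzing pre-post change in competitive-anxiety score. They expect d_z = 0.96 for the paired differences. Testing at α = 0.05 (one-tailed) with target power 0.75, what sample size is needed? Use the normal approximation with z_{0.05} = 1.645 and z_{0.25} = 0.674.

For a paired (one-sample on differences) test: n = ((z_{α} + z_β) / d)².
z_{α} + z_β = 1.645 + 0.674 = 2.319.
n = (2.319 / 0.96)² = 2.416² = 5.84.
Round up.

n = 6 pairs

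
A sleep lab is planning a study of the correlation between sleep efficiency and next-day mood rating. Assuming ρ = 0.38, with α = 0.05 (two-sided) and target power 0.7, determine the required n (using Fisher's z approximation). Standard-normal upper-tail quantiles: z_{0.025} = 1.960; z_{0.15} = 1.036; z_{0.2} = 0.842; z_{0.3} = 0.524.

n = 42

Fisher's z: C = ½·ln((1+r)/(1−r)) = ½·ln(2.2258) = 0.4001.
n = ((z_{α/2} + z_β)/C)² + 3.
(1.960 + 0.524) / 0.4001 = 2.484 / 0.4001 = 6.208.
n = 6.208² + 3 = 38.54 + 3 = 41.5.
Round up.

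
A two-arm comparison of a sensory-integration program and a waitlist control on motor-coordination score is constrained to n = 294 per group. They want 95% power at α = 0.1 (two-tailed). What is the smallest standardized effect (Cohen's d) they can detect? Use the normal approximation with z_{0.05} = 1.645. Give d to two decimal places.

d_min ≈ 0.27

For two independent groups of n = 294 each: d_min = (z_{α/2} + z_β)·√(2/n).
z-sum = 1.645 + 1.645 = 3.290.
d_min = 3.290 × √(2/294) = 3.290 × 0.0825 = 0.271.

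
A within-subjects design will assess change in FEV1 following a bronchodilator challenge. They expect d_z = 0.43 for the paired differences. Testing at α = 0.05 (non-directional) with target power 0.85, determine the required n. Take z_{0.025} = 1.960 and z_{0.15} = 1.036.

For a paired (one-sample on differences) test: n = ((z_{α/2} + z_β) / d)².
z_{α/2} + z_β = 1.960 + 1.036 = 2.996.
n = (2.996 / 0.43)² = 6.967² = 48.55.
Round up.

n = 49 pairs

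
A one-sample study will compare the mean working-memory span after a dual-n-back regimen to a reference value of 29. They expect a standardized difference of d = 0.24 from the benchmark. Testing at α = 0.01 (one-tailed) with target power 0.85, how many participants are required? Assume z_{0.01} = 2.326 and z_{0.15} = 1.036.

For a one-sample test: n = ((z_{α} + z_β) / d)².
z_{α} + z_β = 2.326 + 1.036 = 3.362.
n = (3.362 / 0.24)² = 14.008² = 196.23.
Round up.

n = 197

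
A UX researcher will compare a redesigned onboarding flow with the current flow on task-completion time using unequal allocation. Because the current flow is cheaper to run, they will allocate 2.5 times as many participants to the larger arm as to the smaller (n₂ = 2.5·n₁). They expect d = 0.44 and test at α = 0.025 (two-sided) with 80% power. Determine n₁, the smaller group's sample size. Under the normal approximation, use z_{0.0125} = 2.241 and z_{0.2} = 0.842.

With allocation ratio k = n₂/n₁ = 2.5, Var(x̄₁−x̄₂) = σ²(1/n₁ + 1/(k·n₁)) = σ²·(k+1)/(k·n₁).
So n₁ = (1 + 1/k)·((z_{α/2} + z_β)/d)² = 1.400 × (3.083/0.44)².
n₁ = 1.400 × 49.10 = 68.7.
Round up: n₁ = 69, giving n₂ = ⌈2.5 × 69⌉ = ⌈172.5⌉ = 173.

n₁ = 69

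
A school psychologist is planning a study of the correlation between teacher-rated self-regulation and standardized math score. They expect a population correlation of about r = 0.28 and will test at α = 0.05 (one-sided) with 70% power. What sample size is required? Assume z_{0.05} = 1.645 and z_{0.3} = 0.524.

Fisher's z: C = ½·ln((1+r)/(1−r)) = ½·ln(1.7778) = 0.2877.
n = ((z_{α} + z_β)/C)² + 3.
(1.645 + 0.524) / 0.2877 = 2.169 / 0.2877 = 7.539.
n = 7.539² + 3 = 56.84 + 3 = 59.8.
Round up.

n = 60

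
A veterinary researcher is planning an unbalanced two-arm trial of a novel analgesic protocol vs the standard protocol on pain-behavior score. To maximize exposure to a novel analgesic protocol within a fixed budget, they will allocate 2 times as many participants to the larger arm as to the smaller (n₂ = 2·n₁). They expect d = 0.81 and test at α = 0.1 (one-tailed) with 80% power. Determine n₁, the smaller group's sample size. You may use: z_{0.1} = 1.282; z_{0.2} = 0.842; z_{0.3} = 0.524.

With allocation ratio k = n₂/n₁ = 2, Var(x̄₁−x̄₂) = σ²(1/n₁ + 1/(k·n₁)) = σ²·(k+1)/(k·n₁).
So n₁ = (1 + 1/k)·((z_{α} + z_β)/d)² = 1.500 × (2.124/0.81)².
n₁ = 1.500 × 6.88 = 10.3.
Round up: n₁ = 11, giving n₂ = 2 × 11 = 22.

n₁ = 11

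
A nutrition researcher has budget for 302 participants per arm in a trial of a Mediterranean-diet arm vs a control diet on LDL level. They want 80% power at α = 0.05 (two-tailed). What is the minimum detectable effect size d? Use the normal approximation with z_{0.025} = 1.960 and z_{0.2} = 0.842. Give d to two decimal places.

d_min ≈ 0.23

For two independent groups of n = 302 each: d_min = (z_{α/2} + z_β)·√(2/n).
z-sum = 1.960 + 0.842 = 2.802.
d_min = 2.802 × √(2/302) = 2.802 × 0.0814 = 0.228.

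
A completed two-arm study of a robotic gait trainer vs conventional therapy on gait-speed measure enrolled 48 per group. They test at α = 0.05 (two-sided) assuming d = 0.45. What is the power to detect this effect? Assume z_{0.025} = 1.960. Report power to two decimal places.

power ≈ 0.60

For two equal groups, power = Φ(d·√(n/2) − z_{α/2}).
d·√(n/2) = 0.45 × √(48/2) = 0.45 × 4.899 = 2.205.
z_β = 2.205 − 1.960 = 0.245.
Power = Φ(0.245) = 0.597.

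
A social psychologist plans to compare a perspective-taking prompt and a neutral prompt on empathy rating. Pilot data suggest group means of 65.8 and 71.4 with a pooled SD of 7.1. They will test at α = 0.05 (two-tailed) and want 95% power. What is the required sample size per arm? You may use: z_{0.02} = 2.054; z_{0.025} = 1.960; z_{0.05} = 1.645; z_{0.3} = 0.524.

n = 42 per group

Cohen's d = |M₁ − M₂| / SD_pooled = |65.8 − 71.4| / 7.1 = 5.6 / 7.1 = 0.789.
For two independent groups with equal n: n = 2·((z_{α/2} + z_β) / d)².
z_{α/2} + z_β = 1.960 + 1.645 = 3.605.
n = 2 × (3.605 / 0.789)² = 2 × 4.569² = 2 × 20.88 = 41.8.
Round up to the next whole participant.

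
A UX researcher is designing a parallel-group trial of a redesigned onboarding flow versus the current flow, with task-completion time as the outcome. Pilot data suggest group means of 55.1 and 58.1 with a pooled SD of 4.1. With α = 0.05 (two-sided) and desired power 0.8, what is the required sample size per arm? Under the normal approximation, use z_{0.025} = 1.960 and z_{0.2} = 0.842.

Cohen's d = |M₁ − M₂| / SD_pooled = |55.1 − 58.1| / 4.1 = 3.0 / 4.1 = 0.732.
For two independent groups with equal n: n = 2·((z_{α/2} + z_β) / d)².
z_{α/2} + z_β = 1.960 + 0.842 = 2.802.
n = 2 × (2.802 / 0.732)² = 2 × 3.828² = 2 × 14.65 = 29.3.
Round up to the next whole participant.

n = 30 per group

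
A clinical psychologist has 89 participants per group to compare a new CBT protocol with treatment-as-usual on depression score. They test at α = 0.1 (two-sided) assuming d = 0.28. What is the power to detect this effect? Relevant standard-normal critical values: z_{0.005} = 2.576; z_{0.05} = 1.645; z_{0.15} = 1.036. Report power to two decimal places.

power ≈ 0.59

For two equal groups, power = Φ(d·√(n/2) − z_{α/2}).
d·√(n/2) = 0.28 × √(89/2) = 0.28 × 6.671 = 1.868.
z_β = 1.868 − 1.645 = 0.223.
Power = Φ(0.223) = 0.588.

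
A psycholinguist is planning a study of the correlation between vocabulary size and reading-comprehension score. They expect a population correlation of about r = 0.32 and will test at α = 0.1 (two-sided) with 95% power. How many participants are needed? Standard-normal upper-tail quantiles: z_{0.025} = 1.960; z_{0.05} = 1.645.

Fisher's z: C = ½·ln((1+r)/(1−r)) = ½·ln(1.9412) = 0.3316.
n = ((z_{α/2} + z_β)/C)² + 3.
(1.645 + 1.645) / 0.3316 = 3.290 / 0.3316 = 9.922.
n = 9.922² + 3 = 98.44 + 3 = 101.4.
Round up.

n = 102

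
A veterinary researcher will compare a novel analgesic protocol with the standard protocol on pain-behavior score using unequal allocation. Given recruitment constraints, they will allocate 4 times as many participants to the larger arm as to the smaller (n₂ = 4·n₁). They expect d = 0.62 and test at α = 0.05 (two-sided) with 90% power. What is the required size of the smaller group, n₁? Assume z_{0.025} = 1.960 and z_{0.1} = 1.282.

n₁ = 35

With allocation ratio k = n₂/n₁ = 4, Var(x̄₁−x̄₂) = σ²(1/n₁ + 1/(k·n₁)) = σ²·(k+1)/(k·n₁).
So n₁ = (1 + 1/k)·((z_{α/2} + z_β)/d)² = 1.250 × (3.242/0.62)².
n₁ = 1.250 × 27.34 = 34.2.
Round up: n₁ = 35, giving n₂ = 4 × 35 = 140.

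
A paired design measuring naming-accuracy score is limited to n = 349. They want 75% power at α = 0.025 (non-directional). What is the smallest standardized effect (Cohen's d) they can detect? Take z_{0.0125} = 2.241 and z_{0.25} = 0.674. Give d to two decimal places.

For a single sample (or paired design) of n = 349: d_min = (z_{α/2} + z_β)/√n.
z-sum = 2.241 + 0.674 = 2.915.
d_min = 2.915 / √349 = 2.915 / 18.682 = 0.156.

d_min ≈ 0.16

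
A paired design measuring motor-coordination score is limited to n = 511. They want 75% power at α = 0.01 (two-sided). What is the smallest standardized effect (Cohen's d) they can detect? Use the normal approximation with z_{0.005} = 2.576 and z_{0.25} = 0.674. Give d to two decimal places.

For a single sample (or paired design) of n = 511: d_min = (z_{α/2} + z_β)/√n.
z-sum = 2.576 + 0.674 = 3.250.
d_min = 3.250 / √511 = 3.250 / 22.605 = 0.144.

d_min ≈ 0.14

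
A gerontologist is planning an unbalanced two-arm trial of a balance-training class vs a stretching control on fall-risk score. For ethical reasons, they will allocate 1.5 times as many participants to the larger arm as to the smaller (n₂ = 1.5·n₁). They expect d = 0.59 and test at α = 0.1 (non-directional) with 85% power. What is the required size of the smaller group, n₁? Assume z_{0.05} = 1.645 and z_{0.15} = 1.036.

n₁ = 35

With allocation ratio k = n₂/n₁ = 1.5, Var(x̄₁−x̄₂) = σ²(1/n₁ + 1/(k·n₁)) = σ²·(k+1)/(k·n₁).
So n₁ = (1 + 1/k)·((z_{α/2} + z_β)/d)² = 1.667 × (2.681/0.59)².
n₁ = 1.667 × 20.65 = 34.4.
Round up: n₁ = 35, giving n₂ = ⌈1.5 × 35⌉ = ⌈52.5⌉ = 53.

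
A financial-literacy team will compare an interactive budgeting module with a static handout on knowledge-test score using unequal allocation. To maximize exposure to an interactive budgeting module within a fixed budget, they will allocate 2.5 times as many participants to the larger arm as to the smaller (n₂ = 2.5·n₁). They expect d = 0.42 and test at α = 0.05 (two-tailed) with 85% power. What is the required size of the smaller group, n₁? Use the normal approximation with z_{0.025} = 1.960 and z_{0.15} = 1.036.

n₁ = 72

With allocation ratio k = n₂/n₁ = 2.5, Var(x̄₁−x̄₂) = σ²(1/n₁ + 1/(k·n₁)) = σ²·(k+1)/(k·n₁).
So n₁ = (1 + 1/k)·((z_{α/2} + z_β)/d)² = 1.400 × (2.996/0.42)².
n₁ = 1.400 × 50.88 = 71.2.
Round up: n₁ = 72, giving n₂ = 2.5 × 72 = 180.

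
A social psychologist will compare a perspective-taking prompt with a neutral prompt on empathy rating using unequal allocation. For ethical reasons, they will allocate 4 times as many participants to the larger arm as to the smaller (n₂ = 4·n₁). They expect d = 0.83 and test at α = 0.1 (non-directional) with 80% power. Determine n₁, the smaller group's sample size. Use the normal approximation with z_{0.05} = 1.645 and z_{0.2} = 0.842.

n₁ = 12

With allocation ratio k = n₂/n₁ = 4, Var(x̄₁−x̄₂) = σ²(1/n₁ + 1/(k·n₁)) = σ²·(k+1)/(k·n₁).
So n₁ = (1 + 1/k)·((z_{α/2} + z_β)/d)² = 1.250 × (2.487/0.83)².
n₁ = 1.250 × 8.98 = 11.2.
Round up: n₁ = 12, giving n₂ = 4 × 12 = 48.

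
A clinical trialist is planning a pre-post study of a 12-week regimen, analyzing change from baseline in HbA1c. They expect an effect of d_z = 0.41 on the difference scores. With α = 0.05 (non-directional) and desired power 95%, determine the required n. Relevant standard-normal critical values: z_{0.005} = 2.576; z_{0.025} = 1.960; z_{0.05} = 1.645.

n = 78 pairs

For a paired (one-sample on differences) test: n = ((z_{α/2} + z_β) / d)².
z_{α/2} + z_β = 1.960 + 1.645 = 3.605.
n = (3.605 / 0.41)² = 8.793² = 77.31.
Round up.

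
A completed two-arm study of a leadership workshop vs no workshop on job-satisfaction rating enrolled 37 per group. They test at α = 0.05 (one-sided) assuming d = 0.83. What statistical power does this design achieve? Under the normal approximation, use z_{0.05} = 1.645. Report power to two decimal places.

power ≈ 0.97

For two equal groups, power = Φ(d·√(n/2) − z_{α}).
d·√(n/2) = 0.83 × √(37/2) = 0.83 × 4.301 = 3.570.
z_β = 3.570 − 1.645 = 1.925.
Power = Φ(1.925) = 0.973.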